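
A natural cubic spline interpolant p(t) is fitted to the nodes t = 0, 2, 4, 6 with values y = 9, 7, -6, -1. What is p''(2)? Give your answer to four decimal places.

Write M_i for p''(x_i). With h_i = 2, 2, 2 and divided differences Δ_i = -1, -13/2, 5/2, the continuity of p' gives the tridiagonal system
  2·M_0 + 8·M_1 + 2·M_2 = 6(Δ_1 - Δ_0) = -33
  2·M_1 + 8·M_2 + 2·M_3 = 6(Δ_2 - Δ_1) = 54
Natural end conditions: M_0 = M_3 = 0.
Solving the tridiagonal system: M_0 = 0, M_1 = -31/5, M_2 = 83/10, M_3 = 0.

-6.2000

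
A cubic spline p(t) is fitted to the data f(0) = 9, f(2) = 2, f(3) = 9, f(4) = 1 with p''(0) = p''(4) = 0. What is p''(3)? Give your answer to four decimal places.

-26.2174

With m_i denoting the second derivative at x_i, h_i = 2, 1, 1, and Δ_i = (y_(i+1) − y_i)/h_i = -7/2, 7, -8:
  2·m_0 + 6·m_1 + 1·m_2 = 6(Δ_1 - Δ_0) = 63
  1·m_1 + 4·m_2 + 1·m_3 = 6(Δ_2 - Δ_1) = -90
Natural end conditions: m_0 = m_3 = 0.
Forward elimination and back-substitution give m_0 = 0, m_1 = 342/23, m_2 = -603/23, m_3 = 0.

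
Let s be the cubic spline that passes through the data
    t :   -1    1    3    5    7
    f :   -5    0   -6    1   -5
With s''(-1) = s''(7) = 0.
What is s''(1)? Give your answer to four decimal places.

-6.1607

Let m_i = s''(x_i). Step sizes h_i = 2, 2, 2, 2; slopes of the chords Δ_i = (y_(i+1) - y_i)/h_i = 5/2, -3, 7/2, -3.
  2·m_0 + 8·m_1 + 2·m_2 = 6(Δ_1 - Δ_0) = -33
  2·m_1 + 8·m_2 + 2·m_3 = 6(Δ_2 - Δ_1) = 39
  2·m_2 + 8·m_3 + 2·m_4 = 6(Δ_3 - Δ_2) = -39
Natural end conditions: m_0 = m_4 = 0.
Solving: m_0 = 0, m_1 = -345/56, m_2 = 57/7, m_3 = -387/56, m_4 = 0.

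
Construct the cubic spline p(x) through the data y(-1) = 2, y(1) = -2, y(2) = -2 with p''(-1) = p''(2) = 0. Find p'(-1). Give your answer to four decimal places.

-2.6667

Write σ_i for p''(x_i). With h_i = 2, 1 and divided differences Δ_i = -2, 0, the continuity of p' gives the tridiagonal system
  2·σ_0 + 6·σ_1 + 1·σ_2 = 6(Δ_1 - Δ_0) = 12
Natural end conditions: σ_0 = σ_2 = 0.
Solving the tridiagonal system: σ_0 = 0, σ_1 = 2, σ_2 = 0.
On [-1, 1], p'(x) = b_0 + 2c_0·(x + 1) + 3d_0·(x + 1)² with b_0 = Δ_0 - h_0(2σ_0 + σ_1)/6 = -8/3, c_0 = σ_0/2 = 0, d_0 = (σ_1 - σ_0)/(6h_0) = 1/6. So p'(-1) = -8/3.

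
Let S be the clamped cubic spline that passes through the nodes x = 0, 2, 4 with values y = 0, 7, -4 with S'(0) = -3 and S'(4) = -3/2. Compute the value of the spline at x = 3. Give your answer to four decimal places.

1.7813

With M_i denoting the second derivative at x_i, h_i = 2, 2, and Δ_i = (y_(i+1) − y_i)/h_i = 7/2, -11/2:
  2·M_0 + 8·M_1 + 2·M_2 = 6(Δ_1 - Δ_0) = -54
Clamped end conditions give two more equations: 2h_0·M_0 + h_0·M_1 = 6(Δ_0 - S'(0)) = 39 and h_1·M_1 + 2h_1·M_2 = 6(S'(4) - Δ_1) = 24.
Solving: M_0 = 135/8, M_1 = -57/4, M_2 = 105/8.
On [2, 4], S(x) = 7 - 3/8·(x - 2) - 57/8·(x - 2)² + 73/32·(x - 2)³.
With (x - 2) = 1: S(3) = 57/32.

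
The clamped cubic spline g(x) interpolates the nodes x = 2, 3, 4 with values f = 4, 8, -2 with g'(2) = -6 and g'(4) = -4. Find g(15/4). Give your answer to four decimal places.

0.0313

Put M_i = g'' at the i-th knot. Here h = (1, 1) and Δ = (4, -10), so the interior equations h_(i-1)·M_(i-1) + 2(h_(i-1)+h_i)·M_i + h_i·M_(i+1) = 6(Δ_i − Δ_(i-1)) read
  1·M_0 + 4·M_1 + 1·M_2 = 6(Δ_1 - Δ_0) = -84
Clamped end conditions give two more equations: 2h_0·M_0 + h_0·M_1 = 6(Δ_0 - g'(2)) = 60 and h_1·M_1 + 2h_1·M_2 = 6(g'(4) - Δ_1) = 36.
Hence M_0 = 52, M_1 = -44, M_2 = 40.
On [3, 4], g(x) = 8 - 2·(x - 3) - 22·(x - 3)² + 14·(x - 3)³.
With (x - 3) = 3/4: g(15/4) = 1/32.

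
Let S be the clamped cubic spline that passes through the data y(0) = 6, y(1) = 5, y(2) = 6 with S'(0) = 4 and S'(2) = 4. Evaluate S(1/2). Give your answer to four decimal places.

Let σ_i = S''(x_i). Step sizes h_i = 1, 1; slopes of the chords Δ_i = (y_(i+1) - y_i)/h_i = -1, 1.
  1·σ_0 + 4·σ_1 + 1·σ_2 = 6(Δ_1 - Δ_0) = 12
Clamped end conditions give two more equations: 2h_0·σ_0 + h_0·σ_1 = 6(Δ_0 - S'(0)) = -30 and h_1·σ_1 + 2h_1·σ_2 = 6(S'(2) - Δ_1) = 18.
Solving: σ_0 = -18, σ_1 = 6, σ_2 = 6.
On [0, 1], S(t) = 6 + 4·t - 9·t² + 4·t³.
With t = 1/2: S(1/2) = 25/4.

6.2500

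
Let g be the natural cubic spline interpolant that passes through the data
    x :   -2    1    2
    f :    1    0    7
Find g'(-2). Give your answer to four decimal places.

-3.0833

Let M_i = g''(x_i). Step sizes h_i = 3, 1; slopes of the chords Δ_i = (y_(i+1) - y_i)/h_i = -1/3, 7.
  3·M_0 + 8·M_1 + 1·M_2 = 6(Δ_1 - Δ_0) = 44
Natural end conditions: M_0 = M_2 = 0.
Solving the tridiagonal system: M_0 = 0, M_1 = 11/2, M_2 = 0.
On [-2, 1], g'(x) = b_0 + 2c_0·(x + 2) + 3d_0·(x + 2)² with b_0 = Δ_0 - h_0(2M_0 + M_1)/6 = -37/12, c_0 = M_0/2 = 0, d_0 = (M_1 - M_0)/(6h_0) = 11/36. So g'(-2) = -37/12.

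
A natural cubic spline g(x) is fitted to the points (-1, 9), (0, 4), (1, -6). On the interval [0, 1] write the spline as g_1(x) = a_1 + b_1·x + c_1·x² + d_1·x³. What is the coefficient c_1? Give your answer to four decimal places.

Write M_i for g''(x_i). With h_i = 1, 1 and divided differences Δ_i = -5, -10, the continuity of g' gives the tridiagonal system
  1·M_0 + 4·M_1 + 1·M_2 = 6(Δ_1 - Δ_0) = -30
Natural end conditions: M_0 = M_2 = 0.
Solving: M_0 = 0, M_1 = -15/2, M_2 = 0.
On [0, 1], with g_1(x) = a_1 + b_1·x + c_1·x² + d_1·x³: c_1 = M_1/2 = -15/4, d_1 = (M_2 - M_1)/(6h_1) = 5/4, b_1 = Δ_1 - h_1(2M_1 + M_2)/6 = -15/2.

-3.7500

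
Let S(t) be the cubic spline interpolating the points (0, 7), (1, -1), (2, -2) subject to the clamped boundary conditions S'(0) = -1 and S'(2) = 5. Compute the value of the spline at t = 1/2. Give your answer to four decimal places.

Put m_i = S'' at the i-th knot. Here h = (1, 1) and Δ = (-8, -1), so the interior equations h_(i-1)·m_(i-1) + 2(h_(i-1)+h_i)·m_i + h_i·m_(i+1) = 6(Δ_i − Δ_(i-1)) read
  1·m_0 + 4·m_1 + 1·m_2 = 6(Δ_1 - Δ_0) = 42
Clamped end conditions give two more equations: 2h_0·m_0 + h_0·m_1 = 6(Δ_0 - S'(0)) = -42 and h_1·m_1 + 2h_1·m_2 = 6(S'(2) - Δ_1) = 36.
Solving the tridiagonal system: m_0 = -57/2, m_1 = 15, m_2 = 21/2.
On [0, 1], S(t) = 7 - 1·t - 57/4·t² + 29/4·t³.
With t = 1/2: S(1/2) = 123/32.

3.8438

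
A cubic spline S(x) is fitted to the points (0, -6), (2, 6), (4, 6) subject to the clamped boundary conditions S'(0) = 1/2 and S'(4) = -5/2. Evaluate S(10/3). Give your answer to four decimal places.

Let m_i = S''(x_i). Step sizes h_i = 2, 2; slopes of the chords Δ_i = (y_(i+1) - y_i)/h_i = 6, 0.
  2·m_0 + 8·m_1 + 2·m_2 = 6(Δ_1 - Δ_0) = -36
Clamped end conditions give two more equations: 2h_0·m_0 + h_0·m_1 = 6(Δ_0 - S'(0)) = 33 and h_1·m_1 + 2h_1·m_2 = 6(S'(4) - Δ_1) = -15.
Hence m_0 = 12, m_1 = -15/2, m_2 = 0.
On [2, 4], S(x) = 6 + 5·(x - 2) - 15/4·(x - 2)² + 5/8·(x - 2)³.
With (x - 2) = 4/3: S(10/3) = 202/27.

7.4815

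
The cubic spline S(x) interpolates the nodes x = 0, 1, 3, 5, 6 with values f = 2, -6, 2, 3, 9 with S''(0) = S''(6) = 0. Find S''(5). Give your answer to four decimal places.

8.3000

With σ_i denoting the second derivative at x_i, h_i = 1, 2, 2, 1, and Δ_i = (y_(i+1) − y_i)/h_i = -8, 4, 1/2, 6:
  1·σ_0 + 6·σ_1 + 2·σ_2 = 6(Δ_1 - Δ_0) = 72
  2·σ_1 + 8·σ_2 + 2·σ_3 = 6(Δ_2 - Δ_1) = -21
  2·σ_2 + 6·σ_3 + 1·σ_4 = 6(Δ_3 - Δ_2) = 33
Natural end conditions: σ_0 = σ_4 = 0.
Solving the tridiagonal system: σ_0 = 0, σ_1 = 74/5, σ_2 = -42/5, σ_3 = 83/10, σ_4 = 0.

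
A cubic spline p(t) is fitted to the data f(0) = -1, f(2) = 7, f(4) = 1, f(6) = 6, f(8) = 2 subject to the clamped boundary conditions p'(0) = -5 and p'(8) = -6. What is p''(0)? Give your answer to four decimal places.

19.6161

Write m_i for p''(x_i). With h_i = 2, 2, 2, 2 and divided differences Δ_i = 4, -3, 5/2, -2, the continuity of p' gives the tridiagonal system
  2·m_0 + 8·m_1 + 2·m_2 = 6(Δ_1 - Δ_0) = -42
  2·m_1 + 8·m_2 + 2·m_3 = 6(Δ_2 - Δ_1) = 33
  2·m_2 + 8·m_3 + 2·m_4 = 6(Δ_3 - Δ_2) = -27
Clamped end conditions give two more equations: 2h_0·m_0 + h_0·m_1 = 6(Δ_0 - p'(0)) = 54 and h_3·m_3 + 2h_3·m_4 = 6(p'(8) - Δ_3) = -24.
Solving: m_0 = 2197/112, m_1 = -685/56, m_2 = 133/16, m_3 = -253/56, m_4 = -419/112.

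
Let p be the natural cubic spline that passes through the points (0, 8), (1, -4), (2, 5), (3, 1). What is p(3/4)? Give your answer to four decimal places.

With m_i denoting the second derivative at x_i, h_i = 1, 1, 1, and Δ_i = (y_(i+1) − y_i)/h_i = -12, 9, -4:
  1·m_0 + 4·m_1 + 1·m_2 = 6(Δ_1 - Δ_0) = 126
  1·m_1 + 4·m_2 + 1·m_3 = 6(Δ_2 - Δ_1) = -78
Natural end conditions: m_0 = m_3 = 0.
Solving: m_0 = 0, m_1 = 194/5, m_2 = -146/5, m_3 = 0.
On [0, 1], p(x) = 8 - 277/15·x + 0·x² + 97/15·x³.
With x = 3/4: p(3/4) = -999/320.

-3.1219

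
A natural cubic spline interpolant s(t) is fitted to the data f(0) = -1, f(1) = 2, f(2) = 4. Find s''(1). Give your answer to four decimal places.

-1.5000

With m_i denoting the second derivative at x_i, h_i = 1, 1, and Δ_i = (y_(i+1) − y_i)/h_i = 3, 2:
  1·m_0 + 4·m_1 + 1·m_2 = 6(Δ_1 - Δ_0) = -6
Natural end conditions: m_0 = m_2 = 0.
Hence m_0 = 0, m_1 = -3/2, m_2 = 0.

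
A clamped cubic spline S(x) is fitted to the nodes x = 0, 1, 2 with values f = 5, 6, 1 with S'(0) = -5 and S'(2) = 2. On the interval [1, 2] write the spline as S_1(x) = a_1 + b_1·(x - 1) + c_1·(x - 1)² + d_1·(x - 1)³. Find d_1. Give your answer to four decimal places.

9.7500

Let M_i = S''(x_i). Step sizes h_i = 1, 1; slopes of the chords Δ_i = (y_(i+1) - y_i)/h_i = 1, -5.
  1·M_0 + 4·M_1 + 1·M_2 = 6(Δ_1 - Δ_0) = -36
Clamped end conditions give two more equations: 2h_0·M_0 + h_0·M_1 = 6(Δ_0 - S'(0)) = 36 and h_1·M_1 + 2h_1·M_2 = 6(S'(2) - Δ_1) = 42.
Solving the tridiagonal system: M_0 = 61/2, M_1 = -25, M_2 = 67/2.
On [1, 2], with S_1(x) = a_1 + b_1·(x - 1) + c_1·(x - 1)² + d_1·(x - 1)³: c_1 = M_1/2 = -25/2, d_1 = (M_2 - M_1)/(6h_1) = 39/4, b_1 = Δ_1 - h_1(2M_1 + M_2)/6 = -9/4.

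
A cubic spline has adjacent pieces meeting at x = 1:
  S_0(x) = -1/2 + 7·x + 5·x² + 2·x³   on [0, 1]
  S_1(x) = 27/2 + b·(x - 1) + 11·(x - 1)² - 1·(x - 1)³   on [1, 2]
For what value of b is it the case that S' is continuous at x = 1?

23

S_0'(x) = 7 + 10·x + 6·x², so S_0'(1) = 23. On the right, S_1'(1) = b, so b = 23.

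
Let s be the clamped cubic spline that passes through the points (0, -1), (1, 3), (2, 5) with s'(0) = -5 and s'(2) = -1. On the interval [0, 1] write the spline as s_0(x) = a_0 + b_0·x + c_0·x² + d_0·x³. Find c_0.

16

With M_i denoting the second derivative at x_i, h_i = 1, 1, and Δ_i = (y_(i+1) − y_i)/h_i = 4, 2:
  1·M_0 + 4·M_1 + 1·M_2 = 6(Δ_1 - Δ_0) = -12
Clamped end conditions give two more equations: 2h_0·M_0 + h_0·M_1 = 6(Δ_0 - s'(0)) = 54 and h_1·M_1 + 2h_1·M_2 = 6(s'(2) - Δ_1) = -18.
Forward elimination and back-substitution give M_0 = 32, M_1 = -10, M_2 = -4.
On [0, 1], with s_0(x) = a_0 + b_0·x + c_0·x² + d_0·x³: c_0 = M_0/2 = 16, d_0 = (M_1 - M_0)/(6h_0) = -7, b_0 = Δ_0 - h_0(2M_0 + M_1)/6 = -5.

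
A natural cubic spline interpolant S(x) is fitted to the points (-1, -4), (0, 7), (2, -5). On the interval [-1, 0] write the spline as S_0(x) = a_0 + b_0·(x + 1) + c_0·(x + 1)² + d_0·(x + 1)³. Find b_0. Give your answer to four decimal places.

13.8333

Put M_i = S'' at the i-th knot. Here h = (1, 2) and Δ = (11, -6), so the interior equations h_(i-1)·M_(i-1) + 2(h_(i-1)+h_i)·M_i + h_i·M_(i+1) = 6(Δ_i − Δ_(i-1)) read
  1·M_0 + 6·M_1 + 2·M_2 = 6(Δ_1 - Δ_0) = -102
Natural end conditions: M_0 = M_2 = 0.
Solving: M_0 = 0, M_1 = -17, M_2 = 0.
On [-1, 0], with S_0(x) = a_0 + b_0·(x + 1) + c_0·(x + 1)² + d_0·(x + 1)³: c_0 = M_0/2 = 0, d_0 = (M_1 - M_0)/(6h_0) = -17/6, b_0 = Δ_0 - h_0(2M_0 + M_1)/6 = 83/6.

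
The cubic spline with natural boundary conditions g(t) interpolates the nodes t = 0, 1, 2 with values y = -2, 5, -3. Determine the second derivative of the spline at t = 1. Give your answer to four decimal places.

Let m_i = g''(x_i). Step sizes h_i = 1, 1; slopes of the chords Δ_i = (y_(i+1) - y_i)/h_i = 7, -8.
  1·m_0 + 4·m_1 + 1·m_2 = 6(Δ_1 - Δ_0) = -90
Natural end conditions: m_0 = m_2 = 0.
Solving the tridiagonal system: m_0 = 0, m_1 = -45/2, m_2 = 0.

-22.5000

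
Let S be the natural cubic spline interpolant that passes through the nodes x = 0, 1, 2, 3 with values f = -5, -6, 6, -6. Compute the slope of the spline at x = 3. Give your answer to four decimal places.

Let σ_i = S''(x_i). Step sizes h_i = 1, 1, 1; slopes of the chords Δ_i = (y_(i+1) - y_i)/h_i = -1, 12, -12.
  1·σ_0 + 4·σ_1 + 1·σ_2 = 6(Δ_1 - Δ_0) = 78
  1·σ_1 + 4·σ_2 + 1·σ_3 = 6(Δ_2 - Δ_1) = -144
Natural end conditions: σ_0 = σ_3 = 0.
Solving the tridiagonal system: σ_0 = 0, σ_1 = 152/5, σ_2 = -218/5, σ_3 = 0.
On [2, 3], S'(x) = b_2 + 2c_2·(x - 2) + 3d_2·(x - 2)² with b_2 = Δ_2 - h_2(2σ_2 + σ_3)/6 = 38/15, c_2 = σ_2/2 = -109/5, d_2 = (σ_3 - σ_2)/(6h_2) = 109/15. So S'(3) = -289/15.

-19.2667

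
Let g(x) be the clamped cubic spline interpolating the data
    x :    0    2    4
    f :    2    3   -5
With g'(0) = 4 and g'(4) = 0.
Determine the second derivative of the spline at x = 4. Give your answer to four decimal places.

Write M_i for g''(x_i). With h_i = 2, 2 and divided differences Δ_i = 1/2, -4, the continuity of g' gives the tridiagonal system
  2·M_0 + 8·M_1 + 2·M_2 = 6(Δ_1 - Δ_0) = -27
Clamped end conditions give two more equations: 2h_0·M_0 + h_0·M_1 = 6(Δ_0 - g'(0)) = -21 and h_1·M_1 + 2h_1·M_2 = 6(g'(4) - Δ_1) = 24.
Hence M_0 = -23/8, M_1 = -19/4, M_2 = 67/8.

8.3750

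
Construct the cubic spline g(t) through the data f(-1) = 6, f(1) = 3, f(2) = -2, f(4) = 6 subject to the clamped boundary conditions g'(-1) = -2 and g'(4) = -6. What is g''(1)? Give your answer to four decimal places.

-8.1875

With m_i denoting the second derivative at x_i, h_i = 2, 1, 2, and Δ_i = (y_(i+1) − y_i)/h_i = -3/2, -5, 4:
  2·m_0 + 6·m_1 + 1·m_2 = 6(Δ_1 - Δ_0) = -21
  1·m_1 + 6·m_2 + 2·m_3 = 6(Δ_2 - Δ_1) = 54
Clamped end conditions give two more equations: 2h_0·m_0 + h_0·m_1 = 6(Δ_0 - g'(-1)) = 3 and h_2·m_2 + 2h_2·m_3 = 6(g'(4) - Δ_2) = -60.
Forward elimination and back-substitution give m_0 = 155/32, m_1 = -131/16, m_2 = 295/16, m_3 = -775/32.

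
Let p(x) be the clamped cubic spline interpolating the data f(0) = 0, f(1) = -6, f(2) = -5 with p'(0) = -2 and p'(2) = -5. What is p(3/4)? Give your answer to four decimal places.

Let M_i = p''(x_i). Step sizes h_i = 1, 1; slopes of the chords Δ_i = (y_(i+1) - y_i)/h_i = -6, 1.
  1·M_0 + 4·M_1 + 1·M_2 = 6(Δ_1 - Δ_0) = 42
Clamped end conditions give two more equations: 2h_0·M_0 + h_0·M_1 = 6(Δ_0 - p'(0)) = -24 and h_1·M_1 + 2h_1·M_2 = 6(p'(2) - Δ_1) = -36.
Hence M_0 = -24, M_1 = 24, M_2 = -30.
On [0, 1], p(x) = 0 - 2·x - 12·x² + 8·x³.
With x = 3/4: p(3/4) = -39/8.

-4.8750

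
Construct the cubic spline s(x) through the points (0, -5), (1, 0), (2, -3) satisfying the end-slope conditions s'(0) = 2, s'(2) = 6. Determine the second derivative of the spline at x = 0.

23

Let m_i = s''(x_i). Step sizes h_i = 1, 1; slopes of the chords Δ_i = (y_(i+1) - y_i)/h_i = 5, -3.
  1·m_0 + 4·m_1 + 1·m_2 = 6(Δ_1 - Δ_0) = -48
Clamped end conditions give two more equations: 2h_0·m_0 + h_0·m_1 = 6(Δ_0 - s'(0)) = 18 and h_1·m_1 + 2h_1·m_2 = 6(s'(2) - Δ_1) = 54.
Solving the tridiagonal system: m_0 = 23, m_1 = -28, m_2 = 41.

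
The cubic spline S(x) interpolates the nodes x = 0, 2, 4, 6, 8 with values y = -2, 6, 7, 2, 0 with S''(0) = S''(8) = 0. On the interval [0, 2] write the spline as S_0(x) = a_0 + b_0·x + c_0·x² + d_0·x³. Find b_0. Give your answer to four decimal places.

Put M_i = S'' at the i-th knot. Here h = (2, 2, 2, 2) and Δ = (4, 1/2, -5/2, -1), so the interior equations h_(i-1)·M_(i-1) + 2(h_(i-1)+h_i)·M_i + h_i·M_(i+1) = 6(Δ_i − Δ_(i-1)) read
  2·M_0 + 8·M_1 + 2·M_2 = 6(Δ_1 - Δ_0) = -21
  2·M_1 + 8·M_2 + 2·M_3 = 6(Δ_2 - Δ_1) = -18
  2·M_2 + 8·M_3 + 2·M_4 = 6(Δ_3 - Δ_2) = 9
Natural end conditions: M_0 = M_4 = 0.
Solving: M_0 = 0, M_1 = -117/56, M_2 = -15/7, M_3 = 93/56, M_4 = 0.
On [0, 2], with S_0(x) = a_0 + b_0·x + c_0·x² + d_0·x³: c_0 = M_0/2 = 0, d_0 = (M_1 - M_0)/(6h_0) = -39/224, b_0 = Δ_0 - h_0(2M_0 + M_1)/6 = 263/56.

4.6964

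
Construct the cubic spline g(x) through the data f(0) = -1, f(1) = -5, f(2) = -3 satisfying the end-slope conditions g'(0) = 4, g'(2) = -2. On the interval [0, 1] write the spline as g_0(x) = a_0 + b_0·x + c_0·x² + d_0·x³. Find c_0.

Let m_i = g''(x_i). Step sizes h_i = 1, 1; slopes of the chords Δ_i = (y_(i+1) - y_i)/h_i = -4, 2.
  1·m_0 + 4·m_1 + 1·m_2 = 6(Δ_1 - Δ_0) = 36
Clamped end conditions give two more equations: 2h_0·m_0 + h_0·m_1 = 6(Δ_0 - g'(0)) = -48 and h_1·m_1 + 2h_1·m_2 = 6(g'(2) - Δ_1) = -24.
Forward elimination and back-substitution give m_0 = -36, m_1 = 24, m_2 = -24.
On [0, 1], with g_0(x) = a_0 + b_0·x + c_0·x² + d_0·x³: c_0 = m_0/2 = -18, d_0 = (m_1 - m_0)/(6h_0) = 10, b_0 = Δ_0 - h_0(2m_0 + m_1)/6 = 4.

-18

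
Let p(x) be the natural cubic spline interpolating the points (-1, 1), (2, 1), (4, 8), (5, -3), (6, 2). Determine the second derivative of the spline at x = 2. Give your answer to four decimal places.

Put σ_i = p'' at the i-th knot. Here h = (3, 2, 1, 1) and Δ = (0, 7/2, -11, 5), so the interior equations h_(i-1)·σ_(i-1) + 2(h_(i-1)+h_i)·σ_i + h_i·σ_(i+1) = 6(Δ_i − Δ_(i-1)) read
  3·σ_0 + 10·σ_1 + 2·σ_2 = 6(Δ_1 - Δ_0) = 21
  2·σ_1 + 6·σ_2 + 1·σ_3 = 6(Δ_2 - Δ_1) = -87
  1·σ_2 + 4·σ_3 + 1·σ_4 = 6(Δ_3 - Δ_2) = 96
Natural end conditions: σ_0 = σ_4 = 0.
Solving the tridiagonal system: σ_0 = 0, σ_1 = 1371/214, σ_2 = -2304/107, σ_3 = 3144/107, σ_4 = 0.

6.4065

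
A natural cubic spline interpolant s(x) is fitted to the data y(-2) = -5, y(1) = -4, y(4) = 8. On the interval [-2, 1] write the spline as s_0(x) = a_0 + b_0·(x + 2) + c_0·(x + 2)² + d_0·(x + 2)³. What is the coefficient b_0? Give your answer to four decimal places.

Let m_i = s''(x_i). Step sizes h_i = 3, 3; slopes of the chords Δ_i = (y_(i+1) - y_i)/h_i = 1/3, 4.
  3·m_0 + 12·m_1 + 3·m_2 = 6(Δ_1 - Δ_0) = 22
Natural end conditions: m_0 = m_2 = 0.
Solving the tridiagonal system: m_0 = 0, m_1 = 11/6, m_2 = 0.
On [-2, 1], with s_0(x) = a_0 + b_0·(x + 2) + c_0·(x + 2)² + d_0·(x + 2)³: c_0 = m_0/2 = 0, d_0 = (m_1 - m_0)/(6h_0) = 11/108, b_0 = Δ_0 - h_0(2m_0 + m_1)/6 = -7/12.

-0.5833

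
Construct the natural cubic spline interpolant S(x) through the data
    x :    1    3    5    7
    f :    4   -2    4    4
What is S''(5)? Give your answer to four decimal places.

With M_i denoting the second derivative at x_i, h_i = 2, 2, 2, and Δ_i = (y_(i+1) − y_i)/h_i = -3, 3, 0:
  2·M_0 + 8·M_1 + 2·M_2 = 6(Δ_1 - Δ_0) = 36
  2·M_1 + 8·M_2 + 2·M_3 = 6(Δ_2 - Δ_1) = -18
Natural end conditions: M_0 = M_3 = 0.
Hence M_0 = 0, M_1 = 27/5, M_2 = -18/5, M_3 = 0.

-3.6000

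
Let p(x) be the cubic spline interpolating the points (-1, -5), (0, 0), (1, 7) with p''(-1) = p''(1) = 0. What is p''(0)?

With M_i denoting the second derivative at x_i, h_i = 1, 1, and Δ_i = (y_(i+1) − y_i)/h_i = 5, 7:
  1·M_0 + 4·M_1 + 1·M_2 = 6(Δ_1 - Δ_0) = 12
Natural end conditions: M_0 = M_2 = 0.
Solving the tridiagonal system: M_0 = 0, M_1 = 3, M_2 = 0.

3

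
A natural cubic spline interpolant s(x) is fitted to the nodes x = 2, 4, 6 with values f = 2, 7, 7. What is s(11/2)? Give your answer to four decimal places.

With M_i denoting the second derivative at x_i, h_i = 2, 2, and Δ_i = (y_(i+1) − y_i)/h_i = 5/2, 0:
  2·M_0 + 8·M_1 + 2·M_2 = 6(Δ_1 - Δ_0) = -15
Natural end conditions: M_0 = M_2 = 0.
Forward elimination and back-substitution give M_0 = 0, M_1 = -15/8, M_2 = 0.
On [4, 6], s(x) = 7 + 5/4·(x - 4) - 15/16·(x - 4)² + 5/32·(x - 4)³.
With (x - 4) = 3/2: s(11/2) = 1867/256.

7.2930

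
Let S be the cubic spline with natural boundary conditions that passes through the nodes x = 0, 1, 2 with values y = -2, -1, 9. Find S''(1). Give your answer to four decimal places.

13.5000

Put m_i = S'' at the i-th knot. Here h = (1, 1) and Δ = (1, 10), so the interior equations h_(i-1)·m_(i-1) + 2(h_(i-1)+h_i)·m_i + h_i·m_(i+1) = 6(Δ_i − Δ_(i-1)) read
  1·m_0 + 4·m_1 + 1·m_2 = 6(Δ_1 - Δ_0) = 54
Natural end conditions: m_0 = m_2 = 0.
Hence m_0 = 0, m_1 = 27/2, m_2 = 0.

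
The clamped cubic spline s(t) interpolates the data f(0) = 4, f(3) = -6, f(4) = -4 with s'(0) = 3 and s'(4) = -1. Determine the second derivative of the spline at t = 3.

Write m_i for s''(x_i). With h_i = 3, 1 and divided differences Δ_i = -10/3, 2, the continuity of s' gives the tridiagonal system
  3·m_0 + 8·m_1 + 1·m_2 = 6(Δ_1 - Δ_0) = 32
Clamped end conditions give two more equations: 2h_0·m_0 + h_0·m_1 = 6(Δ_0 - s'(0)) = -38 and h_1·m_1 + 2h_1·m_2 = 6(s'(4) - Δ_1) = -18.
Solving: m_0 = -34/3, m_1 = 10, m_2 = -14.

10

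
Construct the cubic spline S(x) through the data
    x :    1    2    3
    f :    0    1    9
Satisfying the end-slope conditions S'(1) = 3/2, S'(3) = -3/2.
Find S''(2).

24

With M_i denoting the second derivative at x_i, h_i = 1, 1, and Δ_i = (y_(i+1) − y_i)/h_i = 1, 8:
  1·M_0 + 4·M_1 + 1·M_2 = 6(Δ_1 - Δ_0) = 42
Clamped end conditions give two more equations: 2h_0·M_0 + h_0·M_1 = 6(Δ_0 - S'(1)) = -3 and h_1·M_1 + 2h_1·M_2 = 6(S'(3) - Δ_1) = -57.
Solving the tridiagonal system: M_0 = -27/2, M_1 = 24, M_2 = -81/2.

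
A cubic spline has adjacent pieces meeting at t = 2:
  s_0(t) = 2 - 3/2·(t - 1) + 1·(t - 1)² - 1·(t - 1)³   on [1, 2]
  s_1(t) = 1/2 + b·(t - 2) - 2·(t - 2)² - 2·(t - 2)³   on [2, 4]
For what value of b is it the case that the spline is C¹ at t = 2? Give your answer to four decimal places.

-2.5000

s_0'(t) = -3/2 + 2·(t - 1) - 3·(t - 1)², so s_0'(2) = -5/2. On the right, s_1'(2) = b, so b = -5/2.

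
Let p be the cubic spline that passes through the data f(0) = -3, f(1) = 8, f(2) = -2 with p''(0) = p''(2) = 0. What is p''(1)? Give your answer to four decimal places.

-31.5000

Put m_i = p'' at the i-th knot. Here h = (1, 1) and Δ = (11, -10), so the interior equations h_(i-1)·m_(i-1) + 2(h_(i-1)+h_i)·m_i + h_i·m_(i+1) = 6(Δ_i − Δ_(i-1)) read
  1·m_0 + 4·m_1 + 1·m_2 = 6(Δ_1 - Δ_0) = -126
Natural end conditions: m_0 = m_2 = 0.
Solving the tridiagonal system: m_0 = 0, m_1 = -63/2, m_2 = 0.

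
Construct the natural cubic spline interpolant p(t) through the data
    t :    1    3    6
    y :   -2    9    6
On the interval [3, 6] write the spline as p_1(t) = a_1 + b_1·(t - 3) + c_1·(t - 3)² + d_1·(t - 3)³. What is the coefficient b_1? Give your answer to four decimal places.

2.9000

Write m_i for p''(x_i). With h_i = 2, 3 and divided differences Δ_i = 11/2, -1, the continuity of p' gives the tridiagonal system
  2·m_0 + 10·m_1 + 3·m_2 = 6(Δ_1 - Δ_0) = -39
Natural end conditions: m_0 = m_2 = 0.
Forward elimination and back-substitution give m_0 = 0, m_1 = -39/10, m_2 = 0.
On [3, 6], with p_1(t) = a_1 + b_1·(t - 3) + c_1·(t - 3)² + d_1·(t - 3)³: c_1 = m_1/2 = -39/20, d_1 = (m_2 - m_1)/(6h_1) = 13/60, b_1 = Δ_1 - h_1(2m_1 + m_2)/6 = 29/10.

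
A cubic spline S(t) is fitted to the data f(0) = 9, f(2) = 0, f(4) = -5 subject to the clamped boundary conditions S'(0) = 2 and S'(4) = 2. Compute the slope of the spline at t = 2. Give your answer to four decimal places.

-6.2500

Let σ_i = S''(x_i). Step sizes h_i = 2, 2; slopes of the chords Δ_i = (y_(i+1) - y_i)/h_i = -9/2, -5/2.
  2·σ_0 + 8·σ_1 + 2·σ_2 = 6(Δ_1 - Δ_0) = 12
Clamped end conditions give two more equations: 2h_0·σ_0 + h_0·σ_1 = 6(Δ_0 - S'(0)) = -39 and h_1·σ_1 + 2h_1·σ_2 = 6(S'(4) - Δ_1) = 27.
Solving: σ_0 = -45/4, σ_1 = 3, σ_2 = 21/4.
On [2, 4], S'(t) = b_1 + 2c_1·(t - 2) + 3d_1·(t - 2)² with b_1 = Δ_1 - h_1(2σ_1 + σ_2)/6 = -25/4, c_1 = σ_1/2 = 3/2, d_1 = (σ_2 - σ_1)/(6h_1) = 3/16. So S'(2) = -25/4.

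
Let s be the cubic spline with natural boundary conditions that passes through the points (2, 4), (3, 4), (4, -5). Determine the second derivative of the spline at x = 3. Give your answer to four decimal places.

-13.5000

Put m_i = s'' at the i-th knot. Here h = (1, 1) and Δ = (0, -9), so the interior equations h_(i-1)·m_(i-1) + 2(h_(i-1)+h_i)·m_i + h_i·m_(i+1) = 6(Δ_i − Δ_(i-1)) read
  1·m_0 + 4·m_1 + 1·m_2 = 6(Δ_1 - Δ_0) = -54
Natural end conditions: m_0 = m_2 = 0.
Solving: m_0 = 0, m_1 = -27/2, m_2 = 0.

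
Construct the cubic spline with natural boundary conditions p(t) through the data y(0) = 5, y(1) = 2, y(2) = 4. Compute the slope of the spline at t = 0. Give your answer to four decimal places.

Write σ_i for p''(x_i). With h_i = 1, 1 and divided differences Δ_i = -3, 2, the continuity of p' gives the tridiagonal system
  1·σ_0 + 4·σ_1 + 1·σ_2 = 6(Δ_1 - Δ_0) = 30
Natural end conditions: σ_0 = σ_2 = 0.
Solving: σ_0 = 0, σ_1 = 15/2, σ_2 = 0.
On [0, 1], p'(t) = b_0 + 2c_0·t + 3d_0·t² with b_0 = Δ_0 - h_0(2σ_0 + σ_1)/6 = -17/4, c_0 = σ_0/2 = 0, d_0 = (σ_1 - σ_0)/(6h_0) = 5/4. So p'(0) = -17/4.

-4.2500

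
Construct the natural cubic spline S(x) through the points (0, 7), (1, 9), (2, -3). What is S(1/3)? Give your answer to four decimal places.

Write σ_i for S''(x_i). With h_i = 1, 1 and divided differences Δ_i = 2, -12, the continuity of S' gives the tridiagonal system
  1·σ_0 + 4·σ_1 + 1·σ_2 = 6(Δ_1 - Δ_0) = -84
Natural end conditions: σ_0 = σ_2 = 0.
Hence σ_0 = 0, σ_1 = -21, σ_2 = 0.
On [0, 1], S(x) = 7 + 11/2·x + 0·x² - 7/2·x³.
With x = 1/3: S(1/3) = 235/27.

8.7037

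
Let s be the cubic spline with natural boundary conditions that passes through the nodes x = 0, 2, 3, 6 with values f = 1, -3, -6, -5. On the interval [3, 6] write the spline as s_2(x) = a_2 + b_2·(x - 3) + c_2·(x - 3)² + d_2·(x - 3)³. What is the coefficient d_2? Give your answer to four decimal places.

Write M_i for s''(x_i). With h_i = 2, 1, 3 and divided differences Δ_i = -2, -3, 1/3, the continuity of s' gives the tridiagonal system
  2·M_0 + 6·M_1 + 1·M_2 = 6(Δ_1 - Δ_0) = -6
  1·M_1 + 8·M_2 + 3·M_3 = 6(Δ_2 - Δ_1) = 20
Natural end conditions: M_0 = M_3 = 0.
Solving: M_0 = 0, M_1 = -68/47, M_2 = 126/47, M_3 = 0.
On [3, 6], with s_2(x) = a_2 + b_2·(x - 3) + c_2·(x - 3)² + d_2·(x - 3)³: c_2 = M_2/2 = 63/47, d_2 = (M_3 - M_2)/(6h_2) = -7/47, b_2 = Δ_2 - h_2(2M_2 + M_3)/6 = -331/141.

-0.1489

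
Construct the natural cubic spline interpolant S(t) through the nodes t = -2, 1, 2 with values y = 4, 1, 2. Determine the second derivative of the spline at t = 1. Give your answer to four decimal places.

With σ_i denoting the second derivative at x_i, h_i = 3, 1, and Δ_i = (y_(i+1) − y_i)/h_i = -1, 1:
  3·σ_0 + 8·σ_1 + 1·σ_2 = 6(Δ_1 - Δ_0) = 12
Natural end conditions: σ_0 = σ_2 = 0.
Solving the tridiagonal system: σ_0 = 0, σ_1 = 3/2, σ_2 = 0.

1.5000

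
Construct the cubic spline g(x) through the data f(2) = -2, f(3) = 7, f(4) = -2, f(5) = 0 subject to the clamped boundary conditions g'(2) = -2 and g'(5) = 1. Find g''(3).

-50

Let σ_i = g''(x_i). Step sizes h_i = 1, 1, 1; slopes of the chords Δ_i = (y_(i+1) - y_i)/h_i = 9, -9, 2.
  1·σ_0 + 4·σ_1 + 1·σ_2 = 6(Δ_1 - Δ_0) = -108
  1·σ_1 + 4·σ_2 + 1·σ_3 = 6(Δ_2 - Δ_1) = 66
Clamped end conditions give two more equations: 2h_0·σ_0 + h_0·σ_1 = 6(Δ_0 - g'(2)) = 66 and h_2·σ_2 + 2h_2·σ_3 = 6(g'(5) - Δ_2) = -6.
Hence σ_0 = 58, σ_1 = -50, σ_2 = 34, σ_3 = -20.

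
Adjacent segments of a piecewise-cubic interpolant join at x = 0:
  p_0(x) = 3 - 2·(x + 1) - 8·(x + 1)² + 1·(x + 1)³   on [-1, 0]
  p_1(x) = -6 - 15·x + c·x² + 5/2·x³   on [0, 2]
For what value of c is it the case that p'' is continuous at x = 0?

-5

p_0''(x) = -16 + 6·(x + 1), so p_0''(0) = -10. On the right, p_1''(0) = 2c, so c = -5.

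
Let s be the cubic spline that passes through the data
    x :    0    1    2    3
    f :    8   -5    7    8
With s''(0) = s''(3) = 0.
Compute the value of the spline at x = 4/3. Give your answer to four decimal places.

-2.3778

Write m_i for s''(x_i). With h_i = 1, 1, 1 and divided differences Δ_i = -13, 12, 1, the continuity of s' gives the tridiagonal system
  1·m_0 + 4·m_1 + 1·m_2 = 6(Δ_1 - Δ_0) = 150
  1·m_1 + 4·m_2 + 1·m_3 = 6(Δ_2 - Δ_1) = -66
Natural end conditions: m_0 = m_3 = 0.
Solving the tridiagonal system: m_0 = 0, m_1 = 222/5, m_2 = -138/5, m_3 = 0.
On [1, 2], s(x) = -5 + 9/5·(x - 1) + 111/5·(x - 1)² - 12·(x - 1)³.
With (x - 1) = 1/3: s(4/3) = -107/45.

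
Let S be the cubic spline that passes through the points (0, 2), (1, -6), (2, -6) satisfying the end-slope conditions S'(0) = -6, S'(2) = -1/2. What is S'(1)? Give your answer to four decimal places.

With m_i denoting the second derivative at x_i, h_i = 1, 1, and Δ_i = (y_(i+1) − y_i)/h_i = -8, 0:
  1·m_0 + 4·m_1 + 1·m_2 = 6(Δ_1 - Δ_0) = 48
Clamped end conditions give two more equations: 2h_0·m_0 + h_0·m_1 = 6(Δ_0 - S'(0)) = -12 and h_1·m_1 + 2h_1·m_2 = 6(S'(2) - Δ_1) = -3.
Solving the tridiagonal system: m_0 = -61/4, m_1 = 37/2, m_2 = -43/4.
On [1, 2], S'(x) = b_1 + 2c_1·(x - 1) + 3d_1·(x - 1)² with b_1 = Δ_1 - h_1(2m_1 + m_2)/6 = -35/8, c_1 = m_1/2 = 37/4, d_1 = (m_2 - m_1)/(6h_1) = -39/8. So S'(1) = -35/8.

-4.3750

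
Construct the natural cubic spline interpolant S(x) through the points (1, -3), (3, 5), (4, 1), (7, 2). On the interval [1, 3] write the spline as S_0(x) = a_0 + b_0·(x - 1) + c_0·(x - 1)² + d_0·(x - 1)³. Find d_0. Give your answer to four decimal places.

With σ_i denoting the second derivative at x_i, h_i = 2, 1, 3, and Δ_i = (y_(i+1) − y_i)/h_i = 4, -4, 1/3:
  2·σ_0 + 6·σ_1 + 1·σ_2 = 6(Δ_1 - Δ_0) = -48
  1·σ_1 + 8·σ_2 + 3·σ_3 = 6(Δ_2 - Δ_1) = 26
Natural end conditions: σ_0 = σ_3 = 0.
Solving the tridiagonal system: σ_0 = 0, σ_1 = -410/47, σ_2 = 204/47, σ_3 = 0.
On [1, 3], with S_0(x) = a_0 + b_0·(x - 1) + c_0·(x - 1)² + d_0·(x - 1)³: c_0 = σ_0/2 = 0, d_0 = (σ_1 - σ_0)/(6h_0) = -205/282, b_0 = Δ_0 - h_0(2σ_0 + σ_1)/6 = 974/141.

-0.7270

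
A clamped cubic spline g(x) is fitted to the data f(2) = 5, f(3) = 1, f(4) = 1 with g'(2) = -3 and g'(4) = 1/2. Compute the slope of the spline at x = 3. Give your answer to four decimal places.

-2.3750

With M_i denoting the second derivative at x_i, h_i = 1, 1, and Δ_i = (y_(i+1) − y_i)/h_i = -4, 0:
  1·M_0 + 4·M_1 + 1·M_2 = 6(Δ_1 - Δ_0) = 24
Clamped end conditions give two more equations: 2h_0·M_0 + h_0·M_1 = 6(Δ_0 - g'(2)) = -6 and h_1·M_1 + 2h_1·M_2 = 6(g'(4) - Δ_1) = 3.
Solving: M_0 = -29/4, M_1 = 17/2, M_2 = -11/4.
On [3, 4], g'(x) = b_1 + 2c_1·(x - 3) + 3d_1·(x - 3)² with b_1 = Δ_1 - h_1(2M_1 + M_2)/6 = -19/8, c_1 = M_1/2 = 17/4, d_1 = (M_2 - M_1)/(6h_1) = -15/8. So g'(3) = -19/8.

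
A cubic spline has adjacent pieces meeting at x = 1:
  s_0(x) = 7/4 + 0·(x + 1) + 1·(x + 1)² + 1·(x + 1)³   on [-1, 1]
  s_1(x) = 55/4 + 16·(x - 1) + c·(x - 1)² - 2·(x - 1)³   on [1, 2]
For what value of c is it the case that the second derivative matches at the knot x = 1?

7

s_0''(x) = 2 + 6·(x + 1), so s_0''(1) = 14. On the right, s_1''(1) = 2c, so c = 7.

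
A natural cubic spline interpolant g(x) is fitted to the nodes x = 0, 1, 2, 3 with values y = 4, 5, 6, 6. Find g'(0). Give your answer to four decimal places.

0.9333

Write σ_i for g''(x_i). With h_i = 1, 1, 1 and divided differences Δ_i = 1, 1, 0, the continuity of g' gives the tridiagonal system
  1·σ_0 + 4·σ_1 + 1·σ_2 = 6(Δ_1 - Δ_0) = 0
  1·σ_1 + 4·σ_2 + 1·σ_3 = 6(Δ_2 - Δ_1) = -6
Natural end conditions: σ_0 = σ_3 = 0.
Solving: σ_0 = 0, σ_1 = 2/5, σ_2 = -8/5, σ_3 = 0.
On [0, 1], g'(x) = b_0 + 2c_0·x + 3d_0·x² with b_0 = Δ_0 - h_0(2σ_0 + σ_1)/6 = 14/15, c_0 = σ_0/2 = 0, d_0 = (σ_1 - σ_0)/(6h_0) = 1/15. So g'(0) = 14/15.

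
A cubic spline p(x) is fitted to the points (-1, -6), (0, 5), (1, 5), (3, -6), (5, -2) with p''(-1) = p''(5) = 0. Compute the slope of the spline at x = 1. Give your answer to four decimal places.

-4.2917

Put M_i = p'' at the i-th knot. Here h = (1, 1, 2, 2) and Δ = (11, 0, -11/2, 2), so the interior equations h_(i-1)·M_(i-1) + 2(h_(i-1)+h_i)·M_i + h_i·M_(i+1) = 6(Δ_i − Δ_(i-1)) read
  1·M_0 + 4·M_1 + 1·M_2 = 6(Δ_1 - Δ_0) = -66
  1·M_1 + 6·M_2 + 2·M_3 = 6(Δ_2 - Δ_1) = -33
  2·M_2 + 8·M_3 + 2·M_4 = 6(Δ_3 - Δ_2) = 45
Natural end conditions: M_0 = M_4 = 0.
Hence M_0 = 0, M_1 = -425/28, M_2 = -37/7, M_3 = 389/56, M_4 = 0.
On [1, 3], p'(x) = b_2 + 2c_2·(x - 1) + 3d_2·(x - 1)² with b_2 = Δ_2 - h_2(2M_2 + M_3)/6 = -103/24, c_2 = M_2/2 = -37/14, d_2 = (M_3 - M_2)/(6h_2) = 685/672. So p'(1) = -103/24.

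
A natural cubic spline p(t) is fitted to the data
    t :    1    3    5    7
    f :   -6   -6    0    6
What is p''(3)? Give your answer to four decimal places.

Put M_i = p'' at the i-th knot. Here h = (2, 2, 2) and Δ = (0, 3, 3), so the interior equations h_(i-1)·M_(i-1) + 2(h_(i-1)+h_i)·M_i + h_i·M_(i+1) = 6(Δ_i − Δ_(i-1)) read
  2·M_0 + 8·M_1 + 2·M_2 = 6(Δ_1 - Δ_0) = 18
  2·M_1 + 8·M_2 + 2·M_3 = 6(Δ_2 - Δ_1) = 0
Natural end conditions: M_0 = M_3 = 0.
Forward elimination and back-substitution give M_0 = 0, M_1 = 12/5, M_2 = -3/5, M_3 = 0.

2.4000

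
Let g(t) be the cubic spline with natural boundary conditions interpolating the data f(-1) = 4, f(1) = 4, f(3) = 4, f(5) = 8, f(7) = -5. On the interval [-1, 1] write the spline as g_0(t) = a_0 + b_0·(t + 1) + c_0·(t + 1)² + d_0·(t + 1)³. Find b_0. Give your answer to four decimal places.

0.2946

With M_i denoting the second derivative at x_i, h_i = 2, 2, 2, 2, and Δ_i = (y_(i+1) − y_i)/h_i = 0, 0, 2, -13/2:
  2·M_0 + 8·M_1 + 2·M_2 = 6(Δ_1 - Δ_0) = 0
  2·M_1 + 8·M_2 + 2·M_3 = 6(Δ_2 - Δ_1) = 12
  2·M_2 + 8·M_3 + 2·M_4 = 6(Δ_3 - Δ_2) = -51
Natural end conditions: M_0 = M_4 = 0.
Solving: M_0 = 0, M_1 = -99/112, M_2 = 99/28, M_3 = -813/112, M_4 = 0.
On [-1, 1], with g_0(t) = a_0 + b_0·(t + 1) + c_0·(t + 1)² + d_0·(t + 1)³: c_0 = M_0/2 = 0, d_0 = (M_1 - M_0)/(6h_0) = -33/448, b_0 = Δ_0 - h_0(2M_0 + M_1)/6 = 33/112.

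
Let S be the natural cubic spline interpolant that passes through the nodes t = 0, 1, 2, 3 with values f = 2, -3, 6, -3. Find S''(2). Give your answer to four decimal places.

-34.4000

Let σ_i = S''(x_i). Step sizes h_i = 1, 1, 1; slopes of the chords Δ_i = (y_(i+1) - y_i)/h_i = -5, 9, -9.
  1·σ_0 + 4·σ_1 + 1·σ_2 = 6(Δ_1 - Δ_0) = 84
  1·σ_1 + 4·σ_2 + 1·σ_3 = 6(Δ_2 - Δ_1) = -108
Natural end conditions: σ_0 = σ_3 = 0.
Forward elimination and back-substitution give σ_0 = 0, σ_1 = 148/5, σ_2 = -172/5, σ_3 = 0.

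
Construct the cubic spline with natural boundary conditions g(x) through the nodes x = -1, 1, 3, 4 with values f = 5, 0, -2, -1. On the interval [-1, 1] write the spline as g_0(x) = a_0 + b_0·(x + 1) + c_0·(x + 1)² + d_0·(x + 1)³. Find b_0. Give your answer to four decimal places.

Write σ_i for g''(x_i). With h_i = 2, 2, 1 and divided differences Δ_i = -5/2, -1, 1, the continuity of g' gives the tridiagonal system
  2·σ_0 + 8·σ_1 + 2·σ_2 = 6(Δ_1 - Δ_0) = 9
  2·σ_1 + 6·σ_2 + 1·σ_3 = 6(Δ_2 - Δ_1) = 12
Natural end conditions: σ_0 = σ_3 = 0.
Forward elimination and back-substitution give σ_0 = 0, σ_1 = 15/22, σ_2 = 39/22, σ_3 = 0.
On [-1, 1], with g_0(x) = a_0 + b_0·(x + 1) + c_0·(x + 1)² + d_0·(x + 1)³: c_0 = σ_0/2 = 0, d_0 = (σ_1 - σ_0)/(6h_0) = 5/88, b_0 = Δ_0 - h_0(2σ_0 + σ_1)/6 = -30/11.

-2.7273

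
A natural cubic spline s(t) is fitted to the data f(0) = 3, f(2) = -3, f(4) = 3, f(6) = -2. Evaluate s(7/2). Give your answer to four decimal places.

Write M_i for s''(x_i). With h_i = 2, 2, 2 and divided differences Δ_i = -3, 3, -5/2, the continuity of s' gives the tridiagonal system
  2·M_0 + 8·M_1 + 2·M_2 = 6(Δ_1 - Δ_0) = 36
  2·M_1 + 8·M_2 + 2·M_3 = 6(Δ_2 - Δ_1) = -33
Natural end conditions: M_0 = M_3 = 0.
Forward elimination and back-substitution give M_0 = 0, M_1 = 59/10, M_2 = -28/5, M_3 = 0.
On [2, 4], s(t) = -3 + 14/15·(t - 2) + 59/20·(t - 2)² - 23/24·(t - 2)³.
With (t - 2) = 3/2: s(7/2) = 577/320.

1.8031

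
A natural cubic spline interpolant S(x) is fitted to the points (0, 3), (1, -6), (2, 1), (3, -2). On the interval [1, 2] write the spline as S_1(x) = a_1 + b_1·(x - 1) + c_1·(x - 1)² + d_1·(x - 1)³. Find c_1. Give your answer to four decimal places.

Put σ_i = S'' at the i-th knot. Here h = (1, 1, 1) and Δ = (-9, 7, -3), so the interior equations h_(i-1)·σ_(i-1) + 2(h_(i-1)+h_i)·σ_i + h_i·σ_(i+1) = 6(Δ_i − Δ_(i-1)) read
  1·σ_0 + 4·σ_1 + 1·σ_2 = 6(Δ_1 - Δ_0) = 96
  1·σ_1 + 4·σ_2 + 1·σ_3 = 6(Δ_2 - Δ_1) = -60
Natural end conditions: σ_0 = σ_3 = 0.
Solving the tridiagonal system: σ_0 = 0, σ_1 = 148/5, σ_2 = -112/5, σ_3 = 0.
On [1, 2], with S_1(x) = a_1 + b_1·(x - 1) + c_1·(x - 1)² + d_1·(x - 1)³: c_1 = σ_1/2 = 74/5, d_1 = (σ_2 - σ_1)/(6h_1) = -26/3, b_1 = Δ_1 - h_1(2σ_1 + σ_2)/6 = 13/15.

14.8000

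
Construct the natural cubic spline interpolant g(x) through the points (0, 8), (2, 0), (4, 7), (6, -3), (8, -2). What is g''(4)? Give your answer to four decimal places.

Put M_i = g'' at the i-th knot. Here h = (2, 2, 2, 2) and Δ = (-4, 7/2, -5, 1/2), so the interior equations h_(i-1)·M_(i-1) + 2(h_(i-1)+h_i)·M_i + h_i·M_(i+1) = 6(Δ_i − Δ_(i-1)) read
  2·M_0 + 8·M_1 + 2·M_2 = 6(Δ_1 - Δ_0) = 45
  2·M_1 + 8·M_2 + 2·M_3 = 6(Δ_2 - Δ_1) = -51
  2·M_2 + 8·M_3 + 2·M_4 = 6(Δ_3 - Δ_2) = 33
Natural end conditions: M_0 = M_4 = 0.
Solving: M_0 = 0, M_1 = 57/7, M_2 = -141/14, M_3 = 93/14, M_4 = 0.

-10.0714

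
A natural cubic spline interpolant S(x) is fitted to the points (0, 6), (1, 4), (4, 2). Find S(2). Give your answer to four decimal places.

With M_i denoting the second derivative at x_i, h_i = 1, 3, and Δ_i = (y_(i+1) − y_i)/h_i = -2, -2/3:
  1·M_0 + 8·M_1 + 3·M_2 = 6(Δ_1 - Δ_0) = 8
Natural end conditions: M_0 = M_2 = 0.
Forward elimination and back-substitution give M_0 = 0, M_1 = 1, M_2 = 0.
On [1, 4], S(x) = 4 - 5/3·(x - 1) + 1/2·(x - 1)² - 1/18·(x - 1)³.
With (x - 1) = 1: S(2) = 25/9.

2.7778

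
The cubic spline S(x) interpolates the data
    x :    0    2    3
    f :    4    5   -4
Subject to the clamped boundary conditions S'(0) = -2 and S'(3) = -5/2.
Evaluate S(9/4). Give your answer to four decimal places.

2.6445

Put M_i = S'' at the i-th knot. Here h = (2, 1) and Δ = (1/2, -9), so the interior equations h_(i-1)·M_(i-1) + 2(h_(i-1)+h_i)·M_i + h_i·M_(i+1) = 6(Δ_i − Δ_(i-1)) read
  2·M_0 + 6·M_1 + 1·M_2 = 6(Δ_1 - Δ_0) = -57
Clamped end conditions give two more equations: 2h_0·M_0 + h_0·M_1 = 6(Δ_0 - S'(0)) = 15 and h_1·M_1 + 2h_1·M_2 = 6(S'(3) - Δ_1) = 39.
Solving the tridiagonal system: M_0 = 157/12, M_1 = -56/3, M_2 = 173/6.
On [2, 3], S(x) = 5 - 91/12·(x - 2) - 28/3·(x - 2)² + 95/12·(x - 2)³.
With (x - 2) = 1/4: S(9/4) = 677/256.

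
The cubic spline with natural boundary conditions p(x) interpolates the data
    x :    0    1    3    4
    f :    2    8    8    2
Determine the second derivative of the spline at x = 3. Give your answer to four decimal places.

Let m_i = p''(x_i). Step sizes h_i = 1, 2, 1; slopes of the chords Δ_i = (y_(i+1) - y_i)/h_i = 6, 0, -6.
  1·m_0 + 6·m_1 + 2·m_2 = 6(Δ_1 - Δ_0) = -36
  2·m_1 + 6·m_2 + 1·m_3 = 6(Δ_2 - Δ_1) = -36
Natural end conditions: m_0 = m_3 = 0.
Hence m_0 = 0, m_1 = -9/2, m_2 = -9/2, m_3 = 0.

-4.5000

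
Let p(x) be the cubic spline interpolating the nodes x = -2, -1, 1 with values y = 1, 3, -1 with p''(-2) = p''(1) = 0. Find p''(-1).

-4

With m_i denoting the second derivative at x_i, h_i = 1, 2, and Δ_i = (y_(i+1) − y_i)/h_i = 2, -2:
  1·m_0 + 6·m_1 + 2·m_2 = 6(Δ_1 - Δ_0) = -24
Natural end conditions: m_0 = m_2 = 0.
Hence m_0 = 0, m_1 = -4, m_2 = 0.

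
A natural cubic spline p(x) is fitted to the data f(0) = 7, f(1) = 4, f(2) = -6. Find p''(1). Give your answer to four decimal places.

Write M_i for p''(x_i). With h_i = 1, 1 and divided differences Δ_i = -3, -10, the continuity of p' gives the tridiagonal system
  1·M_0 + 4·M_1 + 1·M_2 = 6(Δ_1 - Δ_0) = -42
Natural end conditions: M_0 = M_2 = 0.
Forward elimination and back-substitution give M_0 = 0, M_1 = -21/2, M_2 = 0.

-10.5000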